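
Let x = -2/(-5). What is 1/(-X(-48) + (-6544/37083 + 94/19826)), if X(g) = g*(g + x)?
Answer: -1838018895/4199821210151 ≈ -0.00043764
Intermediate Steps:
x = 2/5 (x = -2*(-1/5) = 2/5 ≈ 0.40000)
X(g) = g*(2/5 + g) (X(g) = g*(g + 2/5) = g*(2/5 + g))
1/(-X(-48) + (-6544/37083 + 94/19826)) = 1/(-(-48)*(2 + 5*(-48))/5 + (-6544/37083 + 94/19826)) = 1/(-(-48)*(2 - 240)/5 + (-6544*1/37083 + 94*(1/19826))) = 1/(-(-48)*(-238)/5 + (-6544/37083 + 47/9913)) = 1/(-1*11424/5 - 63127771/367603779) = 1/(-11424/5 - 63127771/367603779) = 1/(-4199821210151/1838018895) = -1838018895/4199821210151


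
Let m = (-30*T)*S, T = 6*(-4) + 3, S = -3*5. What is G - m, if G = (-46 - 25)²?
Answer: 14491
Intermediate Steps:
S = -15
T = -21 (T = -24 + 3 = -21)
G = 5041 (G = (-71)² = 5041)
m = -9450 (m = -30*(-21)*(-15) = 630*(-15) = -9450)
G - m = 5041 - 1*(-9450) = 5041 + 9450 = 14491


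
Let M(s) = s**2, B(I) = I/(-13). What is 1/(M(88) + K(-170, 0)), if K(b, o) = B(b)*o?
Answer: 1/7744 ≈ 0.00012913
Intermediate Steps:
B(I) = -I/13 (B(I) = I*(-1/13) = -I/13)
K(b, o) = -b*o/13 (K(b, o) = (-b/13)*o = -b*o/13)
1/(M(88) + K(-170, 0)) = 1/(88**2 - 1/13*(-170)*0) = 1/(7744 + 0) = 1/7744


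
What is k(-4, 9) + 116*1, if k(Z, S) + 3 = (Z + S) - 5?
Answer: 113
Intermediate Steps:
k(Z, S) = -8 + S + Z (k(Z, S) = -3 + ((Z + S) - 5) = -3 + ((S + Z) - 5) = -3 + (-5 + S + Z) = -8 + S + Z)
k(-4, 9) + 116*1 = (-8 + 9 - 4) + 116*1 = -3 + 116 = 113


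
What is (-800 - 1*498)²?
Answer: 1684804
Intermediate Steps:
(-800 - 1*498)² = (-800 - 498)² = (-1298)² = 1684804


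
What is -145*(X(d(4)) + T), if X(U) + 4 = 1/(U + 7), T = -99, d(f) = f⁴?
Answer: 3927760/263 ≈ 14934.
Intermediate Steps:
X(U) = -4 + 1/(7 + U) (X(U) = -4 + 1/(U + 7) = -4 + 1/(7 + U))
-145*(X(d(4)) + T) = -145*((-27 - 4*4⁴)/(7 + 4⁴) - 99) = -145*((-27 - 4*256)/(7 + 256) - 99) = -145*((-27 - 1024)/263 - 99) = -145*((1/263)*(-1051) - 99) = -145*(-1051/263 - 99) = -145*(-27088/263) = 3927760/263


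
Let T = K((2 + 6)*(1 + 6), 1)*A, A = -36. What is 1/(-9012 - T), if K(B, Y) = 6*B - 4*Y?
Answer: 1/2940 ≈ 0.00034014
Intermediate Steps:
K(B, Y) = -4*Y + 6*B
T = -11952 (T = (-4*1 + 6*((2 + 6)*(1 + 6)))*(-36) = (-4 + 6*(8*7))*(-36) = (-4 + 6*56)*(-36) = (-4 + 336)*(-36) = 332*(-36) = -11952)
1/(-9012 - T) = 1/(-9012 - 1*(-11952)) = 1/(-9012 + 11952) = 1/2940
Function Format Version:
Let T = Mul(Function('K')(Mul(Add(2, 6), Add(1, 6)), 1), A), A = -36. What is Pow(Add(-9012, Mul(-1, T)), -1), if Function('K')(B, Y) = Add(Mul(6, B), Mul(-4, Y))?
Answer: Rational(1, 2940) ≈ 0.00034014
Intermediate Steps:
Function('K')(B, Y) = Add(Mul(-4, Y), Mul(6, B))
T = -11952 (T = Mul(Add(Mul(-4, 1), Mul(6, Mul(Add(2, 6), Add(1, 6)))), -36) = Mul(Add(-4, Mul(6, Mul(8, 7))), -36) = Mul(Add(-4, Mul(6, 56)), -36) = Mul(Add(-4, 336), -36) = Mul(332, -36) = -11952)
Pow(Add(-9012, Mul(-1, T)), -1) = Pow(Add(-9012, Mul(-1, -11952)), -1) = Pow(Add(-9012, 11952), -1) = Pow(2940, -1) = Rational(1, 2940)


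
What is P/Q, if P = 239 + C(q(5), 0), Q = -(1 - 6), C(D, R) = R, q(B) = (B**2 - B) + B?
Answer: 239/5 ≈ 47.800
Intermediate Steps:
q(B) = B**2
Q = 5 (Q = -1*(-5) = 5)
P = 239 (P = 239 + 0 = 239)
P/Q = 239/5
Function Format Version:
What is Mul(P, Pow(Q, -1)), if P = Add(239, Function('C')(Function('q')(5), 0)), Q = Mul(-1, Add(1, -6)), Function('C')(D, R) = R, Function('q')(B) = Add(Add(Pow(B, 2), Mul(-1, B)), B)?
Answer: Rational(239, 5) ≈ 47.800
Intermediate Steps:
Function('q')(B) = Pow(B, 2)
Q = 5 (Q = Mul(-1, -5) = 5)
P = 239 (P = Add(239, 0) = 239)
Mul(P, Pow(Q, -1)) = Mul(239, Pow(5, -1)) = Mul(239, Rational(1, 5)) = Rational(239, 5)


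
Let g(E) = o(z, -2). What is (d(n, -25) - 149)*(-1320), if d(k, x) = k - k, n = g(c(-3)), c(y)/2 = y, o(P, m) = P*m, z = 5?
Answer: 196680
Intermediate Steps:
c(y) = 2*y
g(E) = -10 (g(E) = 5*(-2) = -10)
n = -10
d(k, x) = 0
(d(n, -25) - 149)*(-1320) = (0 - 149)*(-1320) = -149*(-1320) = 196680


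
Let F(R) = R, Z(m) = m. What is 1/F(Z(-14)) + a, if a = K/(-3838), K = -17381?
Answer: 59874/13433 ≈ 4.4572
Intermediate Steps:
a = 17381/3838 (a = -17381/(-3838) = -17381*(-1/3838) = 17381/3838 ≈ 4.5287)
1/F(Z(-14)) + a = 1/(-14) + 17381/3838 = -1/14 + 17381/3838 = 59874/13433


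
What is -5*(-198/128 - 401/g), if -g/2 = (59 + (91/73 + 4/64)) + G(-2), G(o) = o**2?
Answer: -37757945/4807232 ≈ -7.8544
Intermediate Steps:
g = -75113/584 (g = -2*((59 + (91/73 + 4/64)) + (-2)**2) = -2*((59 + (91*(1/73) + 4*(1/64))) + 4) = -2*((59 + (91/73 + 1/16)) + 4) = -2*((59 + 1529/1168) + 4) = -2*(70441/1168 + 4) = -2*75113/1168 = -75113/584 ≈ -128.62)
-5*(-198/128 - 401/g) = -5*(-198/128 - 401/(-75113/584)) = -5*(-198*1/128 - 401*(-584/75113)) = -5*(-99/64 + 234184/75113) = -5*7551589/4807232 = -37757945/4807232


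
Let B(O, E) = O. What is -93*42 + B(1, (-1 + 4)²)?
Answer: -3905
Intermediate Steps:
-93*42 + B(1, (-1 + 4)²) = -93*42 + 1 = -3906 + 1 = -3905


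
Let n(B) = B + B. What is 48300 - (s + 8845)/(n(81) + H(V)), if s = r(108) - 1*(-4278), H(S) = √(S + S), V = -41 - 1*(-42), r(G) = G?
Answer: 632672589/13121 + 13231*√2/26242 ≈ 48219.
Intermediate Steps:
n(B) = 2*B
V = 1 (V = -41 + 42 = 1)
H(S) = √2*√S (H(S) = √(2*S) = √2*√S)
s = 4386 (s = 108 - 1*(-4278) = 108 + 4278 = 4386)
48300 - (s + 8845)/(n(81) + H(V)) = 48300 - (4386 + 8845)/(2*81 + √2*√1) = 48300 - 13231/(162 + √2*1) = 48300 - 13231/(162 + √2)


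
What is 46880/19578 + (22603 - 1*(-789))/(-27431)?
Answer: 413998352/268522059 ≈ 1.5418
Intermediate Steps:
46880/19578 + (22603 - 1*(-789))/(-27431) = 46880*(1/19578) + (22603 + 789)*(-1/27431) = 23440/9789 + 23392*(-1/27431) = 23440/9789 - 23392/27431 = 413998352/268522059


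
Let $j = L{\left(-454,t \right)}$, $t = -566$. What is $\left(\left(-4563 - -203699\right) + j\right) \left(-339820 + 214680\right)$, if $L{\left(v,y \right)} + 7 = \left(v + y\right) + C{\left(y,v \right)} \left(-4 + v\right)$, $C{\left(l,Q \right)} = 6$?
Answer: $-24447475540$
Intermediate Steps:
$L{\left(v,y \right)} = -31 + y + 7 v$ ($L{\left(v,y \right)} = -7 + \left(\left(v + y\right) + 6 \left(-4 + v\right)\right) = -7 + \left(\left(v + y\right) + \left(-24 + 6 v\right)\right) = -7 + \left(-24 + y + 7 v\right) = -31 + y + 7 v$)
$j = -3775$ ($j = -31 - 566 + 7 \left(-454\right) = -31 - 566 - 3178 = -3775$)
$\left(\left(-4563 - -203699\right) + j\right) \left(-339820 + 214680\right) = \left(\left(-4563 - -203699\right) - 3775\right) \left(-339820 + 214680\right) = \left(\left(-4563 + 203699\right) - 3775\right) \left(-125140\right) = \left(199136 - 3775\right) \left(-125140\right) = 195361 \left(-125140\right) = -24447475540$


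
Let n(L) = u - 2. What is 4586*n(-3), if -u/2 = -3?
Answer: 18344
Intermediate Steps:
u = 6 (u = -2*(-3) = 6)
n(L) = 4 (n(L) = 6 - 2 = 4)
4586*n(-3) = 4586*4 = 18344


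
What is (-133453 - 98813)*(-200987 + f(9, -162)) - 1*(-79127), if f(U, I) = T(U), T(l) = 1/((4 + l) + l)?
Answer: 513507666226/11 ≈ 4.6683e+10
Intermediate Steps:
T(l) = 1/(4 + 2*l)
f(U, I) = 1/(2*(2 + U))
(-133453 - 98813)*(-200987 + f(9, -162)) - 1*(-79127) = (-133453 - 98813)*(-200987 + 1/(2*(2 + 9))) - 1*(-79127) = -232266*(-200987 + (1/2)/11) + 79127 = -232266*(-200987 + (1/2)*(1/11)) + 79127 = -232266*(-200987 + 1/22) + 79127 = -232266*(-4421713/22) + 79127 = 513506795829/11 + 79127 = 513507666226/11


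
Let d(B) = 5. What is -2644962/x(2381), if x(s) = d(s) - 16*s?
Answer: 881654/12697 ≈ 69.438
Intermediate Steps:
x(s) = 5 - 16*s
-2644962/x(2381) = -2644962/(5 - 16*2381) = -2644962/(5 - 38096) = -2644962/(-38091) = -2644962*(-1/38091) = 881654/12697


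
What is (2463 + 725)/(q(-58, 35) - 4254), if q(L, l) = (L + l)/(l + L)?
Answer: -3188/4253 ≈ -0.74959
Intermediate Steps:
q(L, l) = 1 (q(L, l) = (L + l)/(L + l) = 1)
(2463 + 725)/(q(-58, 35) - 4254) = (2463 + 725)/(1 - 4254) = 3188/(-4253) = 3188*(-1/4253) = -3188/4253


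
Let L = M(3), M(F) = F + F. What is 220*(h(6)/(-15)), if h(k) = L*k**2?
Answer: -3168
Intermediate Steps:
M(F) = 2*F
L = 6 (L = 2*3 = 6)
h(k) = 6*k**2
220*(h(6)/(-15)) = 220*((6*6**2)/(-15)) = 220*((6*36)*(-1/15)) = 220*(216*(-1/15)) = 220*(-72/5) = -3168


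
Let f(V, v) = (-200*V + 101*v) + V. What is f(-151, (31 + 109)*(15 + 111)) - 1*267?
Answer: 1811422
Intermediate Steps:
f(V, v) = -199*V + 101*v
f(-151, (31 + 109)*(15 + 111)) - 1*267 = (-199*(-151) + 101*((31 + 109)*(15 + 111))) - 1*267 = (30049 + 101*(140*126)) - 267 = (30049 + 101*17640) - 267 = (30049 + 1781640) - 267 = 1811689 - 267 = 1811422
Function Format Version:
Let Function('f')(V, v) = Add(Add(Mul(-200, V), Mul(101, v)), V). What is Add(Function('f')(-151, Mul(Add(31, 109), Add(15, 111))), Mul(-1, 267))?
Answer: 1811422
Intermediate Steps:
Function('f')(V, v) = Add(Mul(-199, V), Mul(101, v))
Add(Function('f')(-151, Mul(Add(31, 109), Add(15, 111))), Mul(-1, 267)) = Add(Add(Mul(-199, -151), Mul(101, Mul(Add(31, 109), Add(15, 111)))), Mul(-1, 267)) = Add(Add(30049, Mul(101, Mul(140, 126))), -267) = Add(Add(30049, Mul(101, 17640)), -267) = Add(Add(30049, 1781640), -267) = Add(1811689, -267) = 1811422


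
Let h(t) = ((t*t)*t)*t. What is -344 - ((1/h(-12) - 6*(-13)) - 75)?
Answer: -7195393/20736 ≈ -347.00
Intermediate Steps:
h(t) = t⁴ (h(t) = (t²*t)*t = t³*t = t⁴)
-344 - ((1/h(-12) - 6*(-13)) - 75) = -344 - ((1/((-12)⁴) - 6*(-13)) - 75) = -344 - ((1/20736 + 78) - 75) = -344 - (1617409/20736 - 75) = -344 - 1*62209/20736 = -344 - 62209/20736 = -7195393/20736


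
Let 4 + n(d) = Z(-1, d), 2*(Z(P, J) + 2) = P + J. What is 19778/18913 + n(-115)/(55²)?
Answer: 58618018/57211825 ≈ 1.0246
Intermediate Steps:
Z(P, J) = -2 + J/2 + P/2 (Z(P, J) = -2 + (P + J)/2 = -2 + (J + P)/2 = -2 + (J/2 + P/2) = -2 + J/2 + P/2)
n(d) = -13/2 + d/2 (n(d) = -4 + (-2 + d/2 + (½)*(-1)) = -4 + (-2 + d/2 - ½) = -4 + (-5/2 + d/2) = -13/2 + d/2)
19778/18913 + n(-115)/(55²) = 19778/18913 + (-13/2 + (½)*(-115))/(55²) = 19778*(1/18913) + (-13/2 - 115/2)/3025 = 19778/18913 - 64*1/3025 = 19778/18913 - 64/3025 = 58618018/57211825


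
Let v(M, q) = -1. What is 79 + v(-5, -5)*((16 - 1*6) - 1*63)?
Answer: 132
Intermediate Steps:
79 + v(-5, -5)*((16 - 1*6) - 1*63) = 79 - ((16 - 1*6) - 1*63) = 79 - ((16 - 6) - 63) = 79 - (10 - 63) = 79 - 1*(-53) = 79 + 53 = 132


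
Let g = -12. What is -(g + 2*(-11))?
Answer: 34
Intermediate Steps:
-(g + 2*(-11)) = -(-12 + 2*(-11)) = -(-12 - 22) = -1*(-34) = 34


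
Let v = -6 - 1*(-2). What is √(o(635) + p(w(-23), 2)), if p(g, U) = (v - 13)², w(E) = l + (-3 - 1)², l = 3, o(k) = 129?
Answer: √418 ≈ 20.445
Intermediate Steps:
v = -4 (v = -6 + 2 = -4)
w(E) = 19 (w(E) = 3 + (-3 - 1)² = 3 + (-4)² = 3 + 16 = 19)
p(g, U) = 289 (p(g, U) = (-4 - 13)² = (-17)² = 289)
√(o(635) + p(w(-23), 2)) = √(129 + 289) = √418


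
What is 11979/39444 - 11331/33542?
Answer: -7523391/220505108 ≈ -0.034119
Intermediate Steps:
11979/39444 - 11331/33542 = 11979*(1/39444) - 11331*1/33542 = 3993/13148 - 11331/33542 = -7523391/220505108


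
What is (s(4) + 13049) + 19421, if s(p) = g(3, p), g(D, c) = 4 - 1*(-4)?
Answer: 32478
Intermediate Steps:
g(D, c) = 8 (g(D, c) = 4 + 4 = 8)
s(p) = 8
(s(4) + 13049) + 19421 = (8 + 13049) + 19421 = 13057 + 19421 = 32478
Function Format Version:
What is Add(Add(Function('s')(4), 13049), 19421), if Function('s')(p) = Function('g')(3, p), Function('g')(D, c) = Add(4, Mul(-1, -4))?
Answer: 32478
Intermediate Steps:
Function('g')(D, c) = 8 (Function('g')(D, c) = Add(4, 4) = 8)
Function('s')(p) = 8
Add(Add(Function('s')(4), 13049), 19421) = Add(Add(8, 13049), 19421) = Add(13057, 19421) = 32478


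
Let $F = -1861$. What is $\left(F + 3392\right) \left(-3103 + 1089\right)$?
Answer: $-3083434$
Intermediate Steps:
$\left(F + 3392\right) \left(-3103 + 1089\right) = \left(-1861 + 3392\right) \left(-3103 + 1089\right) = 1531 \left(-2014\right) = -3083434$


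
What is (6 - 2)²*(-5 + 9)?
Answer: 64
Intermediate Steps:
(6 - 2)²*(-5 + 9) = 4²*4 = 16*4 = 64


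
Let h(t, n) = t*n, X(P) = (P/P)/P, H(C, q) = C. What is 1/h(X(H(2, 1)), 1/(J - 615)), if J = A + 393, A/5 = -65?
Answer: -1094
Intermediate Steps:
A = -325 (A = 5*(-65) = -325)
J = 68 (J = -325 + 393 = 68)
X(P) = 1/P
h(t, n) = n*t
1/h(X(H(2, 1)), 1/(J - 615)) = 1/(1/((68 - 615)*2)) = 1/((½)/(-547)) = 1/(-1/547*½) = 1/(-1/1094) = -1094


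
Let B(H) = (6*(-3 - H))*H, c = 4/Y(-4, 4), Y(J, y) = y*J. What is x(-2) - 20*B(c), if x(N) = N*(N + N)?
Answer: -149/2 ≈ -74.500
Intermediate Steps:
Y(J, y) = J*y
c = -¼ (c = 4/((-4*4)) = 4/(-16) = 4*(-1/16) = -¼ ≈ -0.25000)
x(N) = 2*N² (x(N) = N*(2*N) = 2*N²)
B(H) = H*(-18 - 6*H) (B(H) = (-18 - 6*H)*H = H*(-18 - 6*H))
x(-2) - 20*B(c) = 2*(-2)² - (-120)*(-1)*(3 - ¼)/4 = 2*4 - (-120)*(-1)*11/(4*4) = 8 - 20*33/8 = 8 - 165/2 = -149/2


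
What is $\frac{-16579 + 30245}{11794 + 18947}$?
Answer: $\frac{13666}{30741} \approx 0.44455$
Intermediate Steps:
$\frac{-16579 + 30245}{11794 + 18947} = \frac{13666}{30741}$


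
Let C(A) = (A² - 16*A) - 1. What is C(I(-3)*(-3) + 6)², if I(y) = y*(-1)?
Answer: 3136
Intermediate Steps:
I(y) = -y
C(A) = -1 + A² - 16*A
C(I(-3)*(-3) + 6)² = (-1 + (-1*(-3)*(-3) + 6)² - 16*(-1*(-3)*(-3) + 6))² = (-1 + (3*(-3) + 6)² - 16*(3*(-3) + 6))² = (-1 + (-9 + 6)² - 16*(-9 + 6))² = (-1 + (-3)² - 16*(-3))² = (-1 + 9 + 48)² = 56² = 3136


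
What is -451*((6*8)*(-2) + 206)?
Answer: -49610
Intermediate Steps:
-451*((6*8)*(-2) + 206) = -451*(48*(-2) + 206) = -451*(-96 + 206) = -451*110 = -49610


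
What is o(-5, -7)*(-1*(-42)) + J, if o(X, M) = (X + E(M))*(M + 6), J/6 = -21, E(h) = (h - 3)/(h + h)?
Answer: 54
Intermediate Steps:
E(h) = (-3 + h)/(2*h) (E(h) = (-3 + h)/((2*h)) = (-3 + h)*(1/(2*h)) = (-3 + h)/(2*h))
J = -126 (J = 6*(-21) = -126)
o(X, M) = (6 + M)*(X + (-3 + M)/(2*M)) (o(X, M) = (X + (-3 + M)/(2*M))*(M + 6) = (X + (-3 + M)/(2*M))*(6 + M) = (6 + M)*(X + (-3 + M)/(2*M)))
o(-5, -7)*(-1*(-42)) + J = (3/2 + (1/2)*(-7) - 9/(-7) + 6*(-5) - 7*(-5))*(-1*(-42)) - 126 = (3/2 - 7/2 - 9*(-1/7) - 30 + 35)*42 - 126 = (3/2 - 7/2 + 9/7 - 30 + 35)*42 - 126 = (30/7)*42 - 126 = 180 - 126 = 54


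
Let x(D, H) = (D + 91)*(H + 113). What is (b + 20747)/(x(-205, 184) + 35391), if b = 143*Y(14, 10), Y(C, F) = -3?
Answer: 20318/1533 ≈ 13.254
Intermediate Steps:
b = -429 (b = 143*(-3) = -429)
x(D, H) = (91 + D)*(113 + H)
(b + 20747)/(x(-205, 184) + 35391) = (-429 + 20747)/((10283 + 91*184 + 113*(-205) - 205*184) + 35391) = 20318/((10283 + 16744 - 23165 - 37720) + 35391) = 20318/(-33858 + 35391) = 20318/1533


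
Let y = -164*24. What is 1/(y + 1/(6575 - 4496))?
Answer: -2079/8182943 ≈ -0.00025407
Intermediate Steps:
y = -3936
1/(y + 1/(6575 - 4496)) = 1/(-3936 + 1/(6575 - 4496)) = 1/(-3936 + 1/2079) = 1/(-8182943/2079) = -2079/8182943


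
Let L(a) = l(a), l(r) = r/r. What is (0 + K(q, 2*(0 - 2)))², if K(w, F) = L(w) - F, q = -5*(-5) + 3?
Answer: 25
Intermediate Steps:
l(r) = 1
L(a) = 1
q = 28 (q = 25 + 3 = 28)
K(w, F) = 1 - F
(0 + K(q, 2*(0 - 2)))² = (0 + (1 - 2*(0 - 2)))² = (0 + (1 - 2*(-2)))² = (0 + (1 - 1*(-4)))² = (0 + (1 + 4))² = (0 + 5)² = 5² = 25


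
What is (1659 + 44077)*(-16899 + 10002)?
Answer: -315441192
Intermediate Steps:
(1659 + 44077)*(-16899 + 10002) = 45736*(-6897) = -315441192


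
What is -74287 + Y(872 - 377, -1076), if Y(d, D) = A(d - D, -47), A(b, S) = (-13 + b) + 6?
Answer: -72723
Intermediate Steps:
A(b, S) = -7 + b
Y(d, D) = -7 + d - D (Y(d, D) = -7 + (d - D) = -7 + d - D)
-74287 + Y(872 - 377, -1076) = -74287 + (-7 + (872 - 377) - 1*(-1076)) = -74287 + (-7 + 495 + 1076) = -74287 + 1564 = -72723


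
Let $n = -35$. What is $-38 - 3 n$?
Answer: $67$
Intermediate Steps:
$-38 - 3 n = -38 - -105 = -38 + 105 = 67$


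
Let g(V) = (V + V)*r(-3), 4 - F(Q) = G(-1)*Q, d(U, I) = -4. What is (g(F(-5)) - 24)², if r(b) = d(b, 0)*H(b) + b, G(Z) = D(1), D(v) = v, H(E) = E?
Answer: 19044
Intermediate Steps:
G(Z) = 1
r(b) = -3*b (r(b) = -4*b + b = -3*b)
F(Q) = 4 - Q
g(V) = 18*V (g(V) = (V + V)*(-3*(-3)) = (2*V)*9 = 18*V)
(g(F(-5)) - 24)² = (18*(4 - 1*(-5)) - 24)² = (18*(4 + 5) - 24)² = (18*9 - 24)² = (162 - 24)² = 138² = 19044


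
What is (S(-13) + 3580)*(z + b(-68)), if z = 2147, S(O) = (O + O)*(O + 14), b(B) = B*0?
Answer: 7630438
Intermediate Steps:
b(B) = 0
S(O) = 2*O*(14 + O) (S(O) = (2*O)*(14 + O) = 2*O*(14 + O))
(S(-13) + 3580)*(z + b(-68)) = (2*(-13)*(14 - 13) + 3580)*(2147 + 0) = (2*(-13)*1 + 3580)*2147 = (-26 + 3580)*2147 = 3554*2147 = 7630438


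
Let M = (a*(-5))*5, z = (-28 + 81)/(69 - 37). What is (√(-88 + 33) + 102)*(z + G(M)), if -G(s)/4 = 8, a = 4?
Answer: -49521/16 - 971*I*√55/32 ≈ -3095.1 - 225.04*I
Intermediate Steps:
z = 53/32 ≈ 1.6563
M = -100 (M = (4*(-5))*5 = -20*5 = -100)
G(s) = -32 (G(s) = -4*8 = -32)
(√(-88 + 33) + 102)*(z + G(M)) = (√(-88 + 33) + 102)*(53/32 - 32) = (√(-55) + 102)*(-971/32) = (I*√55 + 102)*(-971/32) = (102 + I*√55)*(-971/32) = -49521/16 - 971*I*√55/32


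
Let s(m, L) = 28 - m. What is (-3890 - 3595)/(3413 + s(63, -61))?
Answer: -2495/1126 ≈ -2.2158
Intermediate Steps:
(-3890 - 3595)/(3413 + s(63, -61)) = (-3890 - 3595)/(3413 + (28 - 1*63)) = -7485/(3413 + (28 - 63)) = -7485/(3413 - 35) = -7485/3378 = -7485*1/3378 = -2495/1126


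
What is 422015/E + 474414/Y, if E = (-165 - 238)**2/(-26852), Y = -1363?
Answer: -15522492564466/221363467 ≈ -70122.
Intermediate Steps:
E = -162409/26852 (E = (-403)**2*(-1/26852) = 162409*(-1/26852) = -162409/26852 ≈ -6.0483)
422015/E + 474414/Y = 422015/(-162409/26852) + 474414/(-1363) = 422015*(-26852/162409) + 474414*(-1/1363) = -11331946780/162409 - 474414/1363 = -15522492564466/221363467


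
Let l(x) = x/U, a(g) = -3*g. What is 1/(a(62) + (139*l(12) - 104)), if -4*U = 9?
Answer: -3/3094 ≈ -0.00096962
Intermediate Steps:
U = -9/4 (U = -¼*9 = -9/4 ≈ -2.2500)
l(x) = -4*x/9 (l(x) = x/(-9/4) = x*(-4/9) = -4*x/9)
1/(a(62) + (139*l(12) - 104)) = 1/(-3*62 + (139*(-4/9*12) - 104)) = 1/(-186 + (139*(-16/3) - 104)) = 1/(-186 + (-2224/3 - 104)) = 1/(-186 - 2536/3) = 1/(-3094/3) = -3/3094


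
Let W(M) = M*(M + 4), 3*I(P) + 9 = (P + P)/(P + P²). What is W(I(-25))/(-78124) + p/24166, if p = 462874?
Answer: 23432742404293/1223388090432 ≈ 19.154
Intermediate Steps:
I(P) = -3 + 2*P/(3*(P + P²)) (I(P) = -3 + ((P + P)/(P + P²))/3 = -3 + ((2*P)/(P + P²))/3 = -3 + (2*P/(P + P²))/3 = -3 + 2*P/(3*(P + P²)))
W(M) = M*(4 + M)
W(I(-25))/(-78124) + p/24166 = (((-7 - 9*(-25))/(3*(1 - 25)))*(4 + (-7 - 9*(-25))/(3*(1 - 25))))/(-78124) + 462874/24166 = (((⅓)*(-7 + 225)/(-24))*(4 + (⅓)*(-7 + 225)/(-24)))*(-1/78124) + 462874*(1/24166) = (((⅓)*(-1/24)*218)*(4 + (⅓)*(-1/24)*218))*(-1/78124) + 231437/12083 = -109*(4 - 109/36)/36*(-1/78124) + 231437/12083 = -109/36*35/36*(-1/78124) + 231437/12083 = -3815/1296*(-1/78124) + 231437/12083 = 3815/101248704 + 231437/12083 = 23432742404293/1223388090432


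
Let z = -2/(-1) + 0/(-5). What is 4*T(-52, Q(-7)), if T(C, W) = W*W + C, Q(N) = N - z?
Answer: 116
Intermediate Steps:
z = 2 (z = -2*(-1) + 0*(-⅕) = 2 + 0 = 2)
Q(N) = -2 + N (Q(N) = N - 1*2 = N - 2 = -2 + N)
T(C, W) = C + W² (T(C, W) = W² + C = C + W²)
4*T(-52, Q(-7)) = 4*(-52 + (-2 - 7)²) = 4*(-52 + (-9)²) = 4*(-52 + 81) = 4*29 = 116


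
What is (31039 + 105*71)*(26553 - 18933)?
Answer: 293324280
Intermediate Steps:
(31039 + 105*71)*(26553 - 18933) = (31039 + 7455)*7620 = 38494*7620 = 293324280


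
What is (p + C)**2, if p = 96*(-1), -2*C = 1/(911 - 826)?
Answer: 266375041/28900 ≈ 9217.1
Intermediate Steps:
C = -1/170 (C = -1/(2*(911 - 826)) = -1/2/85 = -1/2*1/85 = -1/170 ≈ -0.0058824)
p = -96
(p + C)**2 = (-96 - 1/170)**2 = (-16321/170)**2 = 266375041/28900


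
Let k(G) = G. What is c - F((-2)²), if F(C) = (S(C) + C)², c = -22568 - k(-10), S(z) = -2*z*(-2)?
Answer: -22958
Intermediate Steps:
S(z) = 4*z
c = -22558 (c = -22568 - 1*(-10) = -22568 + 10 = -22558)
F(C) = 25*C² (F(C) = (4*C + C)² = (5*C)² = 25*C²)
c - F((-2)²) = -22558 - 25*((-2)²)² = -22558 - 25*4² = -22558 - 25*16 = -22558 - 1*400 = -22558 - 400 = -22958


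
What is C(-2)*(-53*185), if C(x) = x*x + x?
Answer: -19610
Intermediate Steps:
C(x) = x + x**2 (C(x) = x**2 + x = x + x**2)
C(-2)*(-53*185) = (-2*(1 - 2))*(-53*185) = -2*(-1)*(-9805) = 2*(-9805) = -19610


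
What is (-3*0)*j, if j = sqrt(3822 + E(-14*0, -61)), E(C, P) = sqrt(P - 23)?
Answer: 0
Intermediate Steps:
E(C, P) = sqrt(-23 + P)
j = sqrt(3822 + 2*I*sqrt(21)) (j = sqrt(3822 + sqrt(-23 - 61)) = sqrt(3822 + sqrt(-84)) = sqrt(3822 + 2*I*sqrt(21)) ≈ 61.822 + 0.07412*I)
(-3*0)*j = (-3*0)*sqrt(3822 + 2*I*sqrt(21)) = 0*sqrt(3822 + 2*I*sqrt(21)) = 0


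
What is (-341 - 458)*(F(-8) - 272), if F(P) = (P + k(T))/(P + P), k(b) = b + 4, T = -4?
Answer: 433857/2 ≈ 2.1693e+5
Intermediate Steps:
k(b) = 4 + b
F(P) = 1/2 (F(P) = (P + (4 - 4))/(P + P) = (P + 0)/((2*P)) = P*(1/(2*P)) = 1/2)
(-341 - 458)*(F(-8) - 272) = (-341 - 458)*(1/2 - 272) = -799*(-543/2) = 433857/2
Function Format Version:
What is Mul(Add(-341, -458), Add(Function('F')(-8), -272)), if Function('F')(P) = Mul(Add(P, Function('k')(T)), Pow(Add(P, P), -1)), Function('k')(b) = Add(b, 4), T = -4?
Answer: Rational(433857, 2) ≈ 2.1693e+5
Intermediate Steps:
Function('k')(b) = Add(4, b)
Function('F')(P) = Rational(1, 2) (Function('F')(P) = Mul(Add(P, Add(4, -4)), Pow(Add(P, P), -1)) = Mul(Add(P, 0), Pow(Mul(2, P), -1)) = Mul(P, Mul(Rational(1, 2), Pow(P, -1))) = Rational(1, 2))
Mul(Add(-341, -458), Add(Function('F')(-8), -272)) = Mul(Add(-341, -458), Add(Rational(1, 2), -272)) = Mul(-799, Rational(-543, 2)) = Rational(433857, 2)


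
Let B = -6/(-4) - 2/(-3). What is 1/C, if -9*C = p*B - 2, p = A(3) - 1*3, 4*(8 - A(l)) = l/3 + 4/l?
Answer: -648/545 ≈ -1.1890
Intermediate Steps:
A(l) = 8 - 1/l - l/12 (A(l) = 8 - (l/3 + 4/l)/4 = 8 - (4/l + l/3)/4 = 8 + (-1/l - l/12) = 8 - 1/l - l/12)
B = 13/6 (B = -6*(-¼) - 2*(-⅓) = 3/2 + ⅔ = 13/6 ≈ 2.1667)
p = 53/12 (p = (8 - 1/3 - 1/12*3) - 1*3 = (8 - 1*⅓ - ¼) - 3 = (8 - ⅓ - ¼) - 3 = 89/12 - 3 = 53/12 ≈ 4.4167)
C = -545/648 (C = -((53/12)*(13/6) - 2)/9 = -(689/72 - 2)/9 = -⅑*545/72 = -545/648 ≈ -0.84105)
1/C = 1/(-545/648) = -648/545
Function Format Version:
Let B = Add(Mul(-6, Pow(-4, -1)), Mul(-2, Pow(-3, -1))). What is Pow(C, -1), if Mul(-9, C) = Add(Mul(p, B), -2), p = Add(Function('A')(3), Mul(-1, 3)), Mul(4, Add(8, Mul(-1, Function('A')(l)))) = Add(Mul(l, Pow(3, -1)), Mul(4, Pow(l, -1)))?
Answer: Rational(-648, 545) ≈ -1.1890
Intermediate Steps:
Function('A')(l) = Add(8, Mul(-1, Pow(l, -1)), Mul(Rational(-1, 12), l)) (Function('A')(l) = Add(8, Mul(Rational(-1, 4), Add(Mul(l, Pow(3, -1)), Mul(4, Pow(l, -1))))) = Add(8, Mul(Rational(-1, 4), Add(Mul(l, Rational(1, 3)), Mul(4, Pow(l, -1))))) = Add(8, Mul(Rational(-1, 4), Add(Mul(Rational(1, 3), l), Mul(4, Pow(l, -1))))) = Add(8, Mul(Rational(-1, 4), Add(Mul(4, Pow(l, -1)), Mul(Rational(1, 3), l)))) = Add(8, Add(Mul(-1, Pow(l, -1)), Mul(Rational(-1, 12), l))) = Add(8, Mul(-1, Pow(l, -1)), Mul(Rational(-1, 12), l)))
B = Rational(13, 6) (B = Add(Mul(-6, Rational(-1, 4)), Mul(-2, Rational(-1, 3))) = Add(Rational(3, 2), Rational(2, 3)) = Rational(13, 6) ≈ 2.1667)
p = Rational(53, 12) (p = Add(Add(8, Mul(-1, Pow(3, -1)), Mul(Rational(-1, 12), 3)), Mul(-1, 3)) = Add(Add(8, Mul(-1, Rational(1, 3)), Rational(-1, 4)), -3) = Add(Add(8, Rational(-1, 3), Rational(-1, 4)), -3) = Add(Rational(89, 12), -3) = Rational(53, 12) ≈ 4.4167)
C = Rational(-545, 648) (C = Mul(Rational(-1, 9), Add(Mul(Rational(53, 12), Rational(13, 6)), -2)) = Mul(Rational(-1, 9), Add(Rational(689, 72), -2)) = Mul(Rational(-1, 9), Rational(545, 72)) = Rational(-545, 648) ≈ -0.84105)
Pow(C, -1) = Pow(Rational(-545, 648), -1) = Rational(-648, 545)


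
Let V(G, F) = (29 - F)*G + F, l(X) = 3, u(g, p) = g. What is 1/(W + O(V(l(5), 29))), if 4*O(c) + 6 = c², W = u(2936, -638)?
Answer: 4/12579 ≈ 0.00031799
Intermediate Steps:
W = 2936
V(G, F) = F + G*(29 - F) (V(G, F) = G*(29 - F) + F = F + G*(29 - F))
O(c) = -3/2 + c²/4
1/(W + O(V(l(5), 29))) = 1/(2936 + (-3/2 + (29 + 29*3 - 1*29*3)²/4)) = 1/(2936 + (-3/2 + (29 + 87 - 87)²/4)) = 1/(2936 + (-3/2 + (¼)*29²)) = 1/(2936 + (-3/2 + (¼)*841)) = 1/(2936 + (-3/2 + 841/4)) = 1/(2936 + 835/4) = 1/(12579/4) = 4/12579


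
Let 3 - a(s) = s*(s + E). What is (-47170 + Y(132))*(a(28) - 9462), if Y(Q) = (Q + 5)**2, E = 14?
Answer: 302044635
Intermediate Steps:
Y(Q) = (5 + Q)**2
a(s) = 3 - s*(14 + s) (a(s) = 3 - s*(s + 14) = 3 - s*(14 + s))
(-47170 + Y(132))*(a(28) - 9462) = (-47170 + (5 + 132)**2)*((3 - 1*28**2 - 14*28) - 9462) = (-47170 + 137**2)*((3 - 1*784 - 392) - 9462) = (-47170 + 18769)*((3 - 784 - 392) - 9462) = -28401*(-1173 - 9462) = -28401*(-10635) = 302044635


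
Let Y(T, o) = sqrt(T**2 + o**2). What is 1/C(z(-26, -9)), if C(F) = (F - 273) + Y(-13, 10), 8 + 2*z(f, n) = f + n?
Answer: -1178/345845 - 4*sqrt(269)/345845 ≈ -0.0035958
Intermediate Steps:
z(f, n) = -4 + f/2 + n/2 (z(f, n) = -4 + (f + n)/2 = -4 + (f/2 + n/2) = -4 + f/2 + n/2)
C(F) = -273 + F + sqrt(269) (C(F) = (F - 273) + sqrt((-13)**2 + 10**2) = (-273 + F) + sqrt(169 + 100) = (-273 + F) + sqrt(269) = -273 + F + sqrt(269))
1/C(z(-26, -9)) = 1/(-273 + (-4 + (1/2)*(-26) + (1/2)*(-9)) + sqrt(269)) = 1/(-273 + (-4 - 13 - 9/2) + sqrt(269)) = 1/(-273 - 43/2 + sqrt(269)) = 1/(-589/2 + sqrt(269))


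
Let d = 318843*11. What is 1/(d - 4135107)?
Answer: -1/627834 ≈ -1.5928e-6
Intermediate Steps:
d = 3507273
1/(d - 4135107) = 1/(3507273 - 4135107) = 1/(-627834) = -1/627834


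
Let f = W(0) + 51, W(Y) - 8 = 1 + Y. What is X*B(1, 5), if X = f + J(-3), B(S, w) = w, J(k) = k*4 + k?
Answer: 225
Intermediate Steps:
J(k) = 5*k (J(k) = 4*k + k = 5*k)
W(Y) = 9 + Y (W(Y) = 8 + (1 + Y) = 9 + Y)
f = 60 (f = (9 + 0) + 51 = 9 + 51 = 60)
X = 45 (X = 60 + 5*(-3) = 60 - 15 = 45)
X*B(1, 5) = 45*5 = 225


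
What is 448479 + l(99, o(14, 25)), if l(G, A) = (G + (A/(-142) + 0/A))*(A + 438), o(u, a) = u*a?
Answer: 37242961/71 ≈ 5.2455e+5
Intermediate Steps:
o(u, a) = a*u
l(G, A) = (438 + A)*(G - A/142) (l(G, A) = (G + (A*(-1/142) + 0))*(438 + A) = (G + (-A/142 + 0))*(438 + A) = (G - A/142)*(438 + A) = (438 + A)*(G - A/142))
448479 + l(99, o(14, 25)) = 448479 + (438*99 - 5475*14/71 - (25*14)²/142 + (25*14)*99) = 448479 + (43362 - 219/71*350 - 1/142*350² + 350*99) = 448479 + (43362 - 76650/71 - 1/142*122500 + 34650) = 448479 + (43362 - 76650/71 - 61250/71 + 34650) = 448479 + 5400952/71 = 37242961/71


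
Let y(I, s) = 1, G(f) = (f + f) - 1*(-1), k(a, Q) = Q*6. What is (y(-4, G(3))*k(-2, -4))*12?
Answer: -288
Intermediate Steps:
k(a, Q) = 6*Q
G(f) = 1 + 2*f (G(f) = 2*f + 1 = 1 + 2*f)
(y(-4, G(3))*k(-2, -4))*12 = (1*(6*(-4)))*12 = (1*(-24))*12 = -24*12 = -288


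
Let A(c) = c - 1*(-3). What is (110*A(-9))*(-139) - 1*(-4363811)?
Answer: 4455551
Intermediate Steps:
A(c) = 3 + c (A(c) = c + 3 = 3 + c)
(110*A(-9))*(-139) - 1*(-4363811) = (110*(3 - 9))*(-139) - 1*(-4363811) = (110*(-6))*(-139) + 4363811 = -660*(-139) + 4363811 = 91740 + 4363811 = 4455551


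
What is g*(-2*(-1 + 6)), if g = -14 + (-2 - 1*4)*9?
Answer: 680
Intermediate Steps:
g = -68 (g = -14 + (-2 - 4)*9 = -14 - 6*9 = -14 - 54 = -68)
g*(-2*(-1 + 6)) = -(-136)*(-1 + 6) = -(-136)*5 = -68*(-10) = 680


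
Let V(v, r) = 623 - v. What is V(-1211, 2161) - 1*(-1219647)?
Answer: 1221481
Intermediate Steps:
V(-1211, 2161) - 1*(-1219647) = (623 - 1*(-1211)) - 1*(-1219647) = (623 + 1211) + 1219647 = 1834 + 1219647 = 1221481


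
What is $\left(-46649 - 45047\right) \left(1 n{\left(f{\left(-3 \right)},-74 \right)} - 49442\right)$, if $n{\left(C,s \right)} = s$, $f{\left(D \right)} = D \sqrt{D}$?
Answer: $4540419136$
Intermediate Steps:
$f{\left(D \right)} = D^{\frac{3}{2}}$
$\left(-46649 - 45047\right) \left(1 n{\left(f{\left(-3 \right)},-74 \right)} - 49442\right) = \left(-46649 - 45047\right) \left(1 \left(-74\right) - 49442\right) = - 91696 \left(-74 - 49442\right) = \left(-91696\right) \left(-49516\right) = 4540419136$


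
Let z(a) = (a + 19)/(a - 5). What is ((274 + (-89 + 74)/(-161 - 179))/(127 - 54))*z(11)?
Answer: 93175/4964 ≈ 18.770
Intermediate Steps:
z(a) = (19 + a)/(-5 + a)
((274 + (-89 + 74)/(-161 - 179))/(127 - 54))*z(11) = ((274 + (-89 + 74)/(-161 - 179))/(127 - 54))*((19 + 11)/(-5 + 11)) = ((274 - 15/(-340))/73)*(30/6) = ((274 - 15*(-1/340))*(1/73))*((⅙)*30) = ((274 + 3/68)*(1/73))*5 = ((18635/68)*(1/73))*5 = (18635/4964)*5 = 93175/4964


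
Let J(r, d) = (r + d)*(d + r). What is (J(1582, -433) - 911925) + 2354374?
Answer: 2762650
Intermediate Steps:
J(r, d) = (d + r)² (J(r, d) = (d + r)*(d + r) = (d + r)²)
(J(1582, -433) - 911925) + 2354374 = ((-433 + 1582)² - 911925) + 2354374 = (1149² - 911925) + 2354374 = (1320201 - 911925) + 2354374 = 408276 + 2354374 = 2762650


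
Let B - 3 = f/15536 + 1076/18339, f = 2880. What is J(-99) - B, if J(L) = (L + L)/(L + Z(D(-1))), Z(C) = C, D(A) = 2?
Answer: -2077610869/1727295393 ≈ -1.2028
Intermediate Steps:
J(L) = 2*L/(2 + L) (J(L) = (L + L)/(L + 2) = (2*L)/(2 + L) = 2*L/(2 + L))
B = 57767323/17807169 (B = 3 + (2880/15536 + 1076/18339) = 3 + (2880*(1/15536) + 1076*(1/18339)) = 3 + (180/971 + 1076/18339) = 3 + 4345816/17807169 = 57767323/17807169 ≈ 3.2440)
J(-99) - B = 2*(-99)/(2 - 99) - 1*57767323/17807169 = 2*(-99)/(-97) - 57767323/17807169 = 2*(-99)*(-1/97) - 57767323/17807169 = 198/97 - 57767323/17807169 = -2077610869/1727295393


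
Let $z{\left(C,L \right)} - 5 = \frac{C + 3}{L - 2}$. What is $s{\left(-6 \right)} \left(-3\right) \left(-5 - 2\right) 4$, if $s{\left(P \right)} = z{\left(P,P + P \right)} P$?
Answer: $-2628$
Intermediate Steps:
$z{\left(C,L \right)} = 5 + \frac{3 + C}{-2 + L}$ ($z{\left(C,L \right)} = 5 + \frac{C + 3}{L - 2} = 5 + \frac{3 + C}{-2 + L}$)
$s{\left(P \right)} = \frac{P \left(-7 + 11 P\right)}{-2 + 2 P}$ ($s{\left(P \right)} = \frac{-7 + P + 5 \left(P + P\right)}{-2 + \left(P + P\right)} P = \frac{-7 + P + 5 \cdot 2 P}{-2 + 2 P} P = \frac{-7 + P + 10 P}{-2 + 2 P} P = \frac{-7 + 11 P}{-2 + 2 P} P = \frac{P \left(-7 + 11 P\right)}{-2 + 2 P}$)
$s{\left(-6 \right)} \left(-3\right) \left(-5 - 2\right) 4 = \frac{1}{2} \left(-6\right) \frac{1}{-1 - 6} \left(-7 + 11 \left(-6\right)\right) \left(-3\right) \left(-5 - 2\right) 4 = \frac{1}{2} \left(-6\right) \frac{1}{-7} \left(-7 - 66\right) \left(-3\right) \left(\left(-7\right) 4\right) = \frac{1}{2} \left(-6\right) \left(- \frac{1}{7}\right) \left(-73\right) \left(-3\right) \left(-28\right) = \left(- \frac{219}{7}\right) \left(-3\right) \left(-28\right) = \frac{657}{7} \left(-28\right) = -2628$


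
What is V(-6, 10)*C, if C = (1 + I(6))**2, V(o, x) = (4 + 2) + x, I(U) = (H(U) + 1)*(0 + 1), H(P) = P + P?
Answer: 3136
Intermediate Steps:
H(P) = 2*P
I(U) = 1 + 2*U (I(U) = (2*U + 1)*(0 + 1) = (1 + 2*U)*1 = 1 + 2*U)
V(o, x) = 6 + x
C = 196 (C = (1 + (1 + 2*6))**2 = (1 + (1 + 12))**2 = (1 + 13)**2 = 14**2 = 196)
V(-6, 10)*C = (6 + 10)*196 = 16*196 = 3136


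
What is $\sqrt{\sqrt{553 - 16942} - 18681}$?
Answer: $\sqrt{-18681 + 3 i \sqrt{1821}} \approx 0.4683 + 136.68 i$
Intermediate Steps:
$\sqrt{\sqrt{553 - 16942} - 18681} = \sqrt{\sqrt{-16389} - 18681} = \sqrt{3 i \sqrt{1821} - 18681} = \sqrt{-18681 + 3 i \sqrt{1821}}$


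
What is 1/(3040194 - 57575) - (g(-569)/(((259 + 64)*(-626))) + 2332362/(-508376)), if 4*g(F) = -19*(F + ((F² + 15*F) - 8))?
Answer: -22621676472128123/8068189288994824 ≈ -2.8038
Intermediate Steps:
g(F) = 38 - 76*F - 19*F²/4 (g(F) = (-19*(F + ((F² + 15*F) - 8)))/4 = (-19*(F + (-8 + F² + 15*F)))/4 = (-19*(-8 + F² + 16*F))/4 = (152 - 304*F - 19*F²)/4 = 38 - 76*F - 19*F²/4)
1/(3040194 - 57575) - (g(-569)/(((259 + 64)*(-626))) + 2332362/(-508376)) = 1/(3040194 - 57575) - ((38 - 76*(-569) - 19/4*(-569)²)/(((259 + 64)*(-626))) + 2332362/(-508376)) = 1/2982619 - ((38 + 43244 - 19/4*323761)/((323*(-626))) + 2332362*(-1/508376)) = 1/2982619 - ((38 + 43244 - 6151459/4)/(-202198) - 1166181/254188) = 1/2982619 - (-5978331/4*(-1/202198) - 1166181/254188) = 1/2982619 - (314649/42568 - 1166181/254188) = 1/2982619 - 1*7584501801/2705068696 = 1/2982619 - 7584501801/2705068696 = -22621676472128123/8068189288994824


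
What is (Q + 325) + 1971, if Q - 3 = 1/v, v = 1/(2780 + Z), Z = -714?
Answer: 4365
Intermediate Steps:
v = 1/2066 (v = 1/(2780 - 714) = 1/2066 ≈ 0.00048403)
Q = 2069 (Q = 3 + 1/(1/2066) = 3 + 2066 = 2069)
(Q + 325) + 1971 = (2069 + 325) + 1971 = 2394 + 1971 = 4365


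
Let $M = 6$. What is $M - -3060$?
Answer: $3066$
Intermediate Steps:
$M - -3060 = 6 - -3060 = 6 + 3060 = 3066$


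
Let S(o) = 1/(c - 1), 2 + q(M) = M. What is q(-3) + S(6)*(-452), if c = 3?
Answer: -231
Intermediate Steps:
q(M) = -2 + M
S(o) = ½ (S(o) = 1/(3 - 1) = 1/2 = ½)
q(-3) + S(6)*(-452) = (-2 - 3) + (½)*(-452) = -5 - 226 = -231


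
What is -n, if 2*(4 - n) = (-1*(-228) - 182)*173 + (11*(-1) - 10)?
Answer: 7929/2 ≈ 3964.5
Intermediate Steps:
n = -7929/2 (n = 4 - ((-1*(-228) - 182)*173 + (11*(-1) - 10))/2 = 4 - ((228 - 182)*173 + (-11 - 10))/2 = 4 - (46*173 - 21)/2 = 4 - (7958 - 21)/2 = 4 - ½*7937 = 4 - 7937/2 = -7929/2 ≈ -3964.5)
-n = -1*(-7929/2) = 7929/2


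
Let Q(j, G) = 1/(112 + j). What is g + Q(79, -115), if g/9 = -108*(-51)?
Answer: 9468253/191 ≈ 49572.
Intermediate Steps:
g = 49572 (g = 9*(-108*(-51)) = 9*5508 = 49572)
g + Q(79, -115) = 49572 + 1/(112 + 79) = 49572 + 1/191 = 9468253/191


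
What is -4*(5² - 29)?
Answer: 16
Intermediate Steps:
-4*(5² - 29) = -4*(25 - 29) = -4*(-4) = 16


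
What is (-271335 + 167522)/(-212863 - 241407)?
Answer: 103813/454270 ≈ 0.22853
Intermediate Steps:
(-271335 + 167522)/(-212863 - 241407) = -103813/(-454270) = -103813*(-1/454270) = 103813/454270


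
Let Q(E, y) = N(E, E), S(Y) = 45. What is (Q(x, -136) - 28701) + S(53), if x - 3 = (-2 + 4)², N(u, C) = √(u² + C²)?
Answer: -28656 + 7*√2 ≈ -28646.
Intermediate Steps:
N(u, C) = √(C² + u²)
x = 7 (x = 3 + (-2 + 4)² = 3 + 2² = 3 + 4 = 7)
Q(E, y) = √2*√(E²) (Q(E, y) = √(E² + E²) = √(2*E²) = √2*√(E²))
(Q(x, -136) - 28701) + S(53) = (√2*√(7²) - 28701) + 45 = (√2*√49 - 28701) + 45 = (√2*7 - 28701) + 45 = (7*√2 - 28701) + 45 = (-28701 + 7*√2) + 45 = -28656 + 7*√2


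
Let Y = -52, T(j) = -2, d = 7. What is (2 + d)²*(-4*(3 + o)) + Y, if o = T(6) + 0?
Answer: -376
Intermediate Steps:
o = -2 (o = -2 + 0 = -2)
(2 + d)²*(-4*(3 + o)) + Y = (2 + 7)²*(-4*(3 - 2)) - 52 = 9²*(-4*1) - 52 = 81*(-4) - 52 = -324 - 52 = -376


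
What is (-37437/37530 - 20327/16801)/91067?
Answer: -463950449/19140508504170 ≈ -2.4239e-5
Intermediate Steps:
(-37437/37530 - 20327/16801)/91067 = (-37437*1/37530 - 20327*1/16801)*(1/91067) = (-12479/12510 - 20327/16801)*(1/91067) = -463950449/210180510*1/91067 = -463950449/19140508504170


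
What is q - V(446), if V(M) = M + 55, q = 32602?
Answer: 32101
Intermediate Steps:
V(M) = 55 + M
q - V(446) = 32602 - (55 + 446) = 32602 - 1*501 = 32602 - 501 = 32101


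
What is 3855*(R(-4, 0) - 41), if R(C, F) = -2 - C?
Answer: -150345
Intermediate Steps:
3855*(R(-4, 0) - 41) = 3855*((-2 - 1*(-4)) - 41) = 3855*((-2 + 4) - 41) = 3855*(2 - 41) = 3855*(-39) = -150345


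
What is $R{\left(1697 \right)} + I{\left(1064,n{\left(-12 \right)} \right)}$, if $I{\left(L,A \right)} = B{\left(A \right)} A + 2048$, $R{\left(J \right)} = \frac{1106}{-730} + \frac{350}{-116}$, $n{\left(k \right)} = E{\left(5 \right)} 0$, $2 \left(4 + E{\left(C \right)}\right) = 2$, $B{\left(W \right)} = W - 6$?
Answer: $\frac{43260211}{21170} \approx 2043.5$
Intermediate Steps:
$B{\left(W \right)} = -6 + W$ ($B{\left(W \right)} = W - 6 = -6 + W$)
$E{\left(C \right)} = -3$ ($E{\left(C \right)} = -4 + \frac{1}{2} \cdot 2 = -4 + 1 = -3$)
$n{\left(k \right)} = 0$ ($n{\left(k \right)} = \left(-3\right) 0 = 0$)
$R{\left(J \right)} = - \frac{95949}{21170}$ ($R{\left(J \right)} = 1106 \left(- \frac{1}{730}\right) + 350 \left(- \frac{1}{116}\right) = - \frac{553}{365} - \frac{175}{58} = - \frac{95949}{21170}$)
$I{\left(L,A \right)} = 2048 + A \left(-6 + A\right)$ ($I{\left(L,A \right)} = \left(-6 + A\right) A + 2048 = A \left(-6 + A\right) + 2048 = 2048 + A \left(-6 + A\right)$)
$R{\left(1697 \right)} + I{\left(1064,n{\left(-12 \right)} \right)} = - \frac{95949}{21170} + \left(2048 + 0 \left(-6 + 0\right)\right) = - \frac{95949}{21170} + \left(2048 + 0 \left(-6\right)\right) = - \frac{95949}{21170} + \left(2048 + 0\right) = - \frac{95949}{21170} + 2048 = \frac{43260211}{21170}$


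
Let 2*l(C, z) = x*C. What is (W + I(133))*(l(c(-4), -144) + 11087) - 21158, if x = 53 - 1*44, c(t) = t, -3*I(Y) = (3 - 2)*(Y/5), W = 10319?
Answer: 1711525618/15 ≈ 1.1410e+8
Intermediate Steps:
I(Y) = -Y/15 (I(Y) = -(3 - 2)*Y/5/3 = -Y*(1/5)/3 = -Y/5/3 = -Y/15)
x = 9 (x = 53 - 44 = 9)
l(C, z) = 9*C/2 (l(C, z) = (9*C)/2 = 9*C/2)
(W + I(133))*(l(c(-4), -144) + 11087) - 21158 = (10319 - 1/15*133)*((9/2)*(-4) + 11087) - 21158 = (10319 - 133/15)*(-18 + 11087) - 21158 = (154652/15)*11069 - 21158 = 1711842988/15 - 21158 = 1711525618/15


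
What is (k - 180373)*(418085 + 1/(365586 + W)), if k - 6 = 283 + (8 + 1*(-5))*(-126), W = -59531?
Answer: -23091376977840312/306055 ≈ -7.5448e+10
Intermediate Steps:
k = -89 (k = 6 + (283 + (8 + 1*(-5))*(-126)) = 6 + (283 + (8 - 5)*(-126)) = 6 + (283 + 3*(-126)) = 6 + (283 - 378) = 6 - 95 = -89)
(k - 180373)*(418085 + 1/(365586 + W)) = (-89 - 180373)*(418085 + 1/(365586 - 59531)) = -180462*(418085 + 1/306055) = -180462*127957004676/306055 = -23091376977840312/306055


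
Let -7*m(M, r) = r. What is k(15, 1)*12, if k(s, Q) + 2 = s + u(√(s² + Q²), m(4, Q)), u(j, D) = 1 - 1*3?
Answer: 132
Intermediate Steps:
m(M, r) = -r/7
u(j, D) = -2 (u(j, D) = 1 - 3 = -2)
k(s, Q) = -4 + s (k(s, Q) = -2 + (s - 2) = -2 + (-2 + s) = -4 + s)
k(15, 1)*12 = (-4 + 15)*12 = 11*12 = 132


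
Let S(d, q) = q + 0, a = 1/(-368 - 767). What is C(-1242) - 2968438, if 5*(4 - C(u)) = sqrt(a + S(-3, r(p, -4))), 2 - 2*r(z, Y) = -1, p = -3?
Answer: -2968434 - sqrt(7724810)/11350 ≈ -2.9684e+6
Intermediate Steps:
r(z, Y) = 3/2 (r(z, Y) = 1 - 1/2*(-1) = 1 + 1/2 = 3/2)
a = -1/1135 (a = 1/(-1135) = -1/1135 ≈ -0.00088106)
S(d, q) = q
C(u) = 4 - sqrt(7724810)/11350 (C(u) = 4 - sqrt(-1/1135 + 3/2)/5 = 4 - sqrt(7724810)/11350)
C(-1242) - 2968438 = (4 - sqrt(7724810)/11350) - 2968438 = -2968434 - sqrt(7724810)/11350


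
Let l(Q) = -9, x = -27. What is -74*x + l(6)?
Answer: 1989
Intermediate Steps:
-74*x + l(6) = -74*(-27) - 9 = 1998 - 9 = 1989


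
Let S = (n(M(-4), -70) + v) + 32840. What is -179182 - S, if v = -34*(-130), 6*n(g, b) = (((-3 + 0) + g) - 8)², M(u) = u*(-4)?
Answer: -1298677/6 ≈ -2.1645e+5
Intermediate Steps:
M(u) = -4*u
n(g, b) = (-11 + g)²/6 (n(g, b) = (((-3 + 0) + g) - 8)²/6 = ((-3 + g) - 8)²/6 = (-11 + g)²/6)
v = 4420
S = 223585/6 (S = ((-11 - 4*(-4))²/6 + 4420) + 32840 = ((-11 + 16)²/6 + 4420) + 32840 = ((⅙)*5² + 4420) + 32840 = ((⅙)*25 + 4420) + 32840 = (25/6 + 4420) + 32840 = 26545/6 + 32840 = 223585/6 ≈ 37264.)
-179182 - S = -179182 - 1*223585/6 = -179182 - 223585/6 = -1298677/6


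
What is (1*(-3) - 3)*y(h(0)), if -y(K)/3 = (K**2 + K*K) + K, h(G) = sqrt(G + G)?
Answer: 0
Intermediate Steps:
h(G) = sqrt(2)*sqrt(G) (h(G) = sqrt(2*G) = sqrt(2)*sqrt(G))
y(K) = -6*K**2 - 3*K (y(K) = -3*((K**2 + K*K) + K) = -3*((K**2 + K**2) + K) = -3*(2*K**2 + K) = -3*(K + 2*K**2) = -6*K**2 - 3*K)
(1*(-3) - 3)*y(h(0)) = (1*(-3) - 3)*(-3*sqrt(2)*sqrt(0)*(1 + 2*(sqrt(2)*sqrt(0)))) = (-3 - 3)*(-3*sqrt(2)*0*(1 + 2*(sqrt(2)*0))) = -(-18)*0*(1 + 2*0) = -(-18)*0*(1 + 0) = -(-18)*0 = -6*0 = 0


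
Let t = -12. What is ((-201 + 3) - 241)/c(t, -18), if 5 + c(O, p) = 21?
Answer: -439/16 ≈ -27.438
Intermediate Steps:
c(O, p) = 16 (c(O, p) = -5 + 21 = 16)
((-201 + 3) - 241)/c(t, -18) = ((-201 + 3) - 241)/16 = (-198 - 241)*(1/16) = -439*1/16 = -439/16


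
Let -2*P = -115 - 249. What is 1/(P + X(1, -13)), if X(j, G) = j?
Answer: 1/183 ≈ 0.0054645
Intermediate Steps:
P = 182 (P = -(-115 - 249)/2 = -1/2*(-364) = 182)
1/(P + X(1, -13)) = 1/(182 + 1) = 1/183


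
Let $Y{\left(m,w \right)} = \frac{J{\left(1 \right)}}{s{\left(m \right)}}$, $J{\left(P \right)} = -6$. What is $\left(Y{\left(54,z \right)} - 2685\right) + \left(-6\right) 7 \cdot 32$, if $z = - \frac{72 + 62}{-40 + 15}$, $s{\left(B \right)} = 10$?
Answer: $- \frac{20148}{5} \approx -4029.6$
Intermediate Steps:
$z = \frac{134}{25}$ ($z = - \frac{134}{-25} = - \frac{134 \left(-1\right)}{25} = \left(-1\right) \left(- \frac{134}{25}\right) = \frac{134}{25} \approx 5.36$)
$Y{\left(m,w \right)} = - \frac{3}{5}$ ($Y{\left(m,w \right)} = - \frac{6}{10} = \left(-6\right) \frac{1}{10} = - \frac{3}{5}$)
$\left(Y{\left(54,z \right)} - 2685\right) + \left(-6\right) 7 \cdot 32 = \left(- \frac{3}{5} - 2685\right) + \left(-6\right) 7 \cdot 32 = - \frac{13428}{5} - 1344 = - \frac{20148}{5}$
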